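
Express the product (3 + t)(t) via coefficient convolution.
Ascending coefficients: a = [3, 1], b = [0, 1]. c[0] = 3×0 = 0; c[1] = 3×1 + 1×0 = 3; c[2] = 1×1 = 1. Result coefficients: [0, 3, 1] → 3t + t^2

3t + t^2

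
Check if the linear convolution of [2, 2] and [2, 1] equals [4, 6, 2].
Recompute linear convolution of [2, 2] and [2, 1]: y[0] = 2×2 = 4; y[1] = 2×1 + 2×2 = 6; y[2] = 2×1 = 2 → [4, 6, 2]. Given [4, 6, 2] matches, so answer: Yes

Yes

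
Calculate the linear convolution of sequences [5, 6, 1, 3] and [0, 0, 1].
y[0] = 5×0 = 0; y[1] = 5×0 + 6×0 = 0; y[2] = 5×1 + 6×0 + 1×0 = 5; y[3] = 6×1 + 1×0 + 3×0 = 6; y[4] = 1×1 + 3×0 = 1; y[5] = 3×1 = 3

[0, 0, 5, 6, 1, 3]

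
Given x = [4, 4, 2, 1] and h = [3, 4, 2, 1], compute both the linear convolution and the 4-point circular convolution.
Linear: y_lin[0] = 4×3 = 12; y_lin[1] = 4×4 + 4×3 = 28; y_lin[2] = 4×2 + 4×4 + 2×3 = 30; y_lin[3] = 4×1 + 4×2 + 2×4 + 1×3 = 23; y_lin[4] = 4×1 + 2×2 + 1×4 = 12; y_lin[5] = 2×1 + 1×2 = 4; y_lin[6] = 1×1 = 1 → [12, 28, 30, 23, 12, 4, 1]. Circular (length 4): y[0] = 4×3 + 4×1 + 2×2 + 1×4 = 24; y[1] = 4×4 + 4×3 + 2×1 + 1×2 = 32; y[2] = 4×2 + 4×4 + 2×3 + 1×1 = 31; y[3] = 4×1 + 4×2 + 2×4 + 1×3 = 23 → [24, 32, 31, 23]

Linear: [12, 28, 30, 23, 12, 4, 1], Circular: [24, 32, 31, 23]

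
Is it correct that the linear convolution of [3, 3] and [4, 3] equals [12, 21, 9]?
Recompute linear convolution of [3, 3] and [4, 3]: y[0] = 3×4 = 12; y[1] = 3×3 + 3×4 = 21; y[2] = 3×3 = 9 → [12, 21, 9]. Given [12, 21, 9] matches, so answer: Yes

Yes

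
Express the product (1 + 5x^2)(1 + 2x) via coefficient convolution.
Ascending coefficients: a = [1, 0, 5], b = [1, 2]. c[0] = 1×1 = 1; c[1] = 1×2 + 0×1 = 2; c[2] = 0×2 + 5×1 = 5; c[3] = 5×2 = 10. Result coefficients: [1, 2, 5, 10] → 1 + 2x + 5x^2 + 10x^3

1 + 2x + 5x^2 + 10x^3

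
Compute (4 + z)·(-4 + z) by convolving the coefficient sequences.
Ascending coefficients: a = [4, 1], b = [-4, 1]. c[0] = 4×-4 = -16; c[1] = 4×1 + 1×-4 = 0; c[2] = 1×1 = 1. Result coefficients: [-16, 0, 1] → -16 + z^2

-16 + z^2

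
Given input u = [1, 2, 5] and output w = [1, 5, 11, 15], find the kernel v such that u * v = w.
Output length 4 = len(u) + len(v) - 1 ⇒ len(v) = 2. Solve v forward using v[k] = (w[k] - Σ_{i≥1} u[i]·v[k-i]) / u[0]: v[0] = w[0] / u[0] = 1 / 1 = 1; v[1] = (w[1] - 2×1) / u[0] = (5 - 2×1) / 1 = 3. So v = [1, 3]. Forward-check [1, 2, 5] * [1, 3]: w[0] = 1×1 = 1; w[1] = 1×3 + 2×1 = 5; w[2] = 2×3 + 5×1 = 11; w[3] = 5×3 = 15 → [1, 5, 11, 15] ✓

[1, 3]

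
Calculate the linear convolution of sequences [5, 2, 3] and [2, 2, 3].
y[0] = 5×2 = 10; y[1] = 5×2 + 2×2 = 14; y[2] = 5×3 + 2×2 + 3×2 = 25; y[3] = 2×3 + 3×2 = 12; y[4] = 3×3 = 9

[10, 14, 25, 12, 9]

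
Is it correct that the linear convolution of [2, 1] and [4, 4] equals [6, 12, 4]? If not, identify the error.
Recompute linear convolution of [2, 1] and [4, 4]: y[0] = 2×4 = 8; y[1] = 2×4 + 1×4 = 12; y[2] = 1×4 = 4 → [8, 12, 4]. Compare to given [6, 12, 4]: they differ at index 0: given 6, correct 8, so answer: No

No. Error at index 0: given 6, correct 8.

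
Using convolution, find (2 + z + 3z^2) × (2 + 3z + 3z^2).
Ascending coefficients: a = [2, 1, 3], b = [2, 3, 3]. c[0] = 2×2 = 4; c[1] = 2×3 + 1×2 = 8; c[2] = 2×3 + 1×3 + 3×2 = 15; c[3] = 1×3 + 3×3 = 12; c[4] = 3×3 = 9. Result coefficients: [4, 8, 15, 12, 9] → 4 + 8z + 15z^2 + 12z^3 + 9z^4

4 + 8z + 15z^2 + 12z^3 + 9z^4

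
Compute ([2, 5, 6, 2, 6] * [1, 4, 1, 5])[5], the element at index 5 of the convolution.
Use y[k] = Σ_i a[i]·b[k-i] at k=5. y[5] = 6×5 + 2×1 + 6×4 = 56

56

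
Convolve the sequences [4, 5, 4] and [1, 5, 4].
y[0] = 4×1 = 4; y[1] = 4×5 + 5×1 = 25; y[2] = 4×4 + 5×5 + 4×1 = 45; y[3] = 5×4 + 4×5 = 40; y[4] = 4×4 = 16

[4, 25, 45, 40, 16]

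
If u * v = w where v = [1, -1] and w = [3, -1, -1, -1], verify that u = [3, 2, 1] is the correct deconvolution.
Forward-compute [3, 2, 1] * [1, -1]: w[0] = 3×1 = 3; w[1] = 3×-1 + 2×1 = -1; w[2] = 2×-1 + 1×1 = -1; w[3] = 1×-1 = -1 → [3, -1, -1, -1]. Matches given w = [3, -1, -1, -1], so verified.

Verified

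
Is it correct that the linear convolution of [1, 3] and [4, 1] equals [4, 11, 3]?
Recompute linear convolution of [1, 3] and [4, 1]: y[0] = 1×4 = 4; y[1] = 1×1 + 3×4 = 13; y[2] = 3×1 = 3 → [4, 13, 3]. Compare to given [4, 11, 3]: they differ at index 1: given 11, correct 13, so answer: No

No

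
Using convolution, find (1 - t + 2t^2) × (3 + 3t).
Ascending coefficients: a = [1, -1, 2], b = [3, 3]. c[0] = 1×3 = 3; c[1] = 1×3 + -1×3 = 0; c[2] = -1×3 + 2×3 = 3; c[3] = 2×3 = 6. Result coefficients: [3, 0, 3, 6] → 3 + 3t^2 + 6t^3

3 + 3t^2 + 6t^3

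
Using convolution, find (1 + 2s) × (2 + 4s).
Ascending coefficients: a = [1, 2], b = [2, 4]. c[0] = 1×2 = 2; c[1] = 1×4 + 2×2 = 8; c[2] = 2×4 = 8. Result coefficients: [2, 8, 8] → 2 + 8s + 8s^2

2 + 8s + 8s^2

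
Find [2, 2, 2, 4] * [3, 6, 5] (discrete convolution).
y[0] = 2×3 = 6; y[1] = 2×6 + 2×3 = 18; y[2] = 2×5 + 2×6 + 2×3 = 28; y[3] = 2×5 + 2×6 + 4×3 = 34; y[4] = 2×5 + 4×6 = 34; y[5] = 4×5 = 20

[6, 18, 28, 34, 34, 20]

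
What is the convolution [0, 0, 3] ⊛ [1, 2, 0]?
y[0] = 0×1 = 0; y[1] = 0×2 + 0×1 = 0; y[2] = 0×0 + 0×2 + 3×1 = 3; y[3] = 0×0 + 3×2 = 6; y[4] = 3×0 = 0

[0, 0, 3, 6, 0]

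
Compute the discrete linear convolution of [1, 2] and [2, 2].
y[0] = 1×2 = 2; y[1] = 1×2 + 2×2 = 6; y[2] = 2×2 = 4

[2, 6, 4]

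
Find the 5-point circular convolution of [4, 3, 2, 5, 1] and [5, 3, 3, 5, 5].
Use y[k] = Σ_j s[j]·t[(k-j) mod 5]. y[0] = 4×5 + 3×5 + 2×5 + 5×3 + 1×3 = 63; y[1] = 4×3 + 3×5 + 2×5 + 5×5 + 1×3 = 65; y[2] = 4×3 + 3×3 + 2×5 + 5×5 + 1×5 = 61; y[3] = 4×5 + 3×3 + 2×3 + 5×5 + 1×5 = 65; y[4] = 4×5 + 3×5 + 2×3 + 5×3 + 1×5 = 61. Result: [63, 65, 61, 65, 61]

[63, 65, 61, 65, 61]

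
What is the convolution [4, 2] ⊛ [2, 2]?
y[0] = 4×2 = 8; y[1] = 4×2 + 2×2 = 12; y[2] = 2×2 = 4

[8, 12, 4]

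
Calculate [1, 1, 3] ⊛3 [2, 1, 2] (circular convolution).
Use y[k] = Σ_j a[j]·b[(k-j) mod 3]. y[0] = 1×2 + 1×2 + 3×1 = 7; y[1] = 1×1 + 1×2 + 3×2 = 9; y[2] = 1×2 + 1×1 + 3×2 = 9. Result: [7, 9, 9]

[7, 9, 9]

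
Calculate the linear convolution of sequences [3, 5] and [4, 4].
y[0] = 3×4 = 12; y[1] = 3×4 + 5×4 = 32; y[2] = 5×4 = 20

[12, 32, 20]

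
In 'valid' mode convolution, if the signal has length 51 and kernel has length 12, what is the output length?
'Valid' mode counts only positions where the kernel fully overlaps the signal: m - n + 1 = 51 - 12 + 1 = 40

40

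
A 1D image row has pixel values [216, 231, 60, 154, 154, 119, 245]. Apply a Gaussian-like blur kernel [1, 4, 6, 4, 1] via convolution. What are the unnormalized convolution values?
Convolve image row [216, 231, 60, 154, 154, 119, 245] with kernel [1, 4, 6, 4, 1]: y[0] = 216×1 = 216; y[1] = 216×4 + 231×1 = 1095; y[2] = 216×6 + 231×4 + 60×1 = 2280; y[3] = 216×4 + 231×6 + 60×4 + 154×1 = 2644; y[4] = 216×1 + 231×4 + 60×6 + 154×4 + 154×1 = 2270; y[5] = 231×1 + 60×4 + 154×6 + 154×4 + 119×1 = 2130; y[6] = 60×1 + 154×4 + 154×6 + 119×4 + 245×1 = 2321; y[7] = 154×1 + 154×4 + 119×6 + 245×4 = 2464; y[8] = 154×1 + 119×4 + 245×6 = 2100; y[9] = 119×1 + 245×4 = 1099; y[10] = 245×1 = 245 → [216, 1095, 2280, 2644, 2270, 2130, 2321, 2464, 2100, 1099, 245]. Normalization factor = sum(kernel) = 16.

[216, 1095, 2280, 2644, 2270, 2130, 2321, 2464, 2100, 1099, 245]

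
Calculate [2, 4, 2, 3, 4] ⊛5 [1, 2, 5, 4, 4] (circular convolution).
Use y[k] = Σ_j f[j]·g[(k-j) mod 5]. y[0] = 2×1 + 4×4 + 2×4 + 3×5 + 4×2 = 49; y[1] = 2×2 + 4×1 + 2×4 + 3×4 + 4×5 = 48; y[2] = 2×5 + 4×2 + 2×1 + 3×4 + 4×4 = 48; y[3] = 2×4 + 4×5 + 2×2 + 3×1 + 4×4 = 51; y[4] = 2×4 + 4×4 + 2×5 + 3×2 + 4×1 = 44. Result: [49, 48, 48, 51, 44]

[49, 48, 48, 51, 44]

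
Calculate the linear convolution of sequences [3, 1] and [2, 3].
y[0] = 3×2 = 6; y[1] = 3×3 + 1×2 = 11; y[2] = 1×3 = 3

[6, 11, 3]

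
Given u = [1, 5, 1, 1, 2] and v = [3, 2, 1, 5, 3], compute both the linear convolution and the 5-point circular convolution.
Linear: y_lin[0] = 1×3 = 3; y_lin[1] = 1×2 + 5×3 = 17; y_lin[2] = 1×1 + 5×2 + 1×3 = 14; y_lin[3] = 1×5 + 5×1 + 1×2 + 1×3 = 15; y_lin[4] = 1×3 + 5×5 + 1×1 + 1×2 + 2×3 = 37; y_lin[5] = 5×3 + 1×5 + 1×1 + 2×2 = 25; y_lin[6] = 1×3 + 1×5 + 2×1 = 10; y_lin[7] = 1×3 + 2×5 = 13; y_lin[8] = 2×3 = 6 → [3, 17, 14, 15, 37, 25, 10, 13, 6]. Circular (length 5): y[0] = 1×3 + 5×3 + 1×5 + 1×1 + 2×2 = 28; y[1] = 1×2 + 5×3 + 1×3 + 1×5 + 2×1 = 27; y[2] = 1×1 + 5×2 + 1×3 + 1×3 + 2×5 = 27; y[3] = 1×5 + 5×1 + 1×2 + 1×3 + 2×3 = 21; y[4] = 1×3 + 5×5 + 1×1 + 1×2 + 2×3 = 37 → [28, 27, 27, 21, 37]

Linear: [3, 17, 14, 15, 37, 25, 10, 13, 6], Circular: [28, 27, 27, 21, 37]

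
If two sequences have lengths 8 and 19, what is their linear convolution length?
Linear/full convolution length: m + n - 1 = 8 + 19 - 1 = 26

26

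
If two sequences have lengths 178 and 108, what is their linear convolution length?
Linear/full convolution length: m + n - 1 = 178 + 108 - 1 = 285

285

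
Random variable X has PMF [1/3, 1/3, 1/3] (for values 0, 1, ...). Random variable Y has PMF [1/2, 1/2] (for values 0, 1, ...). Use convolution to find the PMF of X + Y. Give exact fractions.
P(X+Y=k) = Σ_i P(X=i)·P(Y=k-i) — a convolution of [1/3, 1/3, 1/3] and [1/2, 1/2]. P(X+Y=0) = (1/3)×(1/2) = 1/6; P(X+Y=1) = (1/3)×(1/2) + (1/3)×(1/2) = 1/6 + 1/6 = 1/3; P(X+Y=2) = (1/3)×(1/2) + (1/3)×(1/2) = 1/6 + 1/6 = 1/3; P(X+Y=3) = (1/3)×(1/2) = 1/6. PMF: [1/6, 1/3, 1/3, 1/6] (sums to 1 ✓)

[1/6, 1/3, 1/3, 1/6]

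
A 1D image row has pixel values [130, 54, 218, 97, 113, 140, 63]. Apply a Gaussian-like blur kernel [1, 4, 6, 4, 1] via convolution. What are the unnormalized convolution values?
Convolve image row [130, 54, 218, 97, 113, 140, 63] with kernel [1, 4, 6, 4, 1]: y[0] = 130×1 = 130; y[1] = 130×4 + 54×1 = 574; y[2] = 130×6 + 54×4 + 218×1 = 1214; y[3] = 130×4 + 54×6 + 218×4 + 97×1 = 1813; y[4] = 130×1 + 54×4 + 218×6 + 97×4 + 113×1 = 2155; y[5] = 54×1 + 218×4 + 97×6 + 113×4 + 140×1 = 2100; y[6] = 218×1 + 97×4 + 113×6 + 140×4 + 63×1 = 1907; y[7] = 97×1 + 113×4 + 140×6 + 63×4 = 1641; y[8] = 113×1 + 140×4 + 63×6 = 1051; y[9] = 140×1 + 63×4 = 392; y[10] = 63×1 = 63 → [130, 574, 1214, 1813, 2155, 2100, 1907, 1641, 1051, 392, 63]. Normalization factor = sum(kernel) = 16.

[130, 574, 1214, 1813, 2155, 2100, 1907, 1641, 1051, 392, 63]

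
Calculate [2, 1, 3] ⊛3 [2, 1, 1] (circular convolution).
Use y[k] = Σ_j s[j]·t[(k-j) mod 3]. y[0] = 2×2 + 1×1 + 3×1 = 8; y[1] = 2×1 + 1×2 + 3×1 = 7; y[2] = 2×1 + 1×1 + 3×2 = 9. Result: [8, 7, 9]

[8, 7, 9]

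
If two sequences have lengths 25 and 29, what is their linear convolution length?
Linear/full convolution length: m + n - 1 = 25 + 29 - 1 = 53

53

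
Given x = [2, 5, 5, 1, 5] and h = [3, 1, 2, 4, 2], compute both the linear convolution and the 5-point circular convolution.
Linear: y_lin[0] = 2×3 = 6; y_lin[1] = 2×1 + 5×3 = 17; y_lin[2] = 2×2 + 5×1 + 5×3 = 24; y_lin[3] = 2×4 + 5×2 + 5×1 + 1×3 = 26; y_lin[4] = 2×2 + 5×4 + 5×2 + 1×1 + 5×3 = 50; y_lin[5] = 5×2 + 5×4 + 1×2 + 5×1 = 37; y_lin[6] = 5×2 + 1×4 + 5×2 = 24; y_lin[7] = 1×2 + 5×4 = 22; y_lin[8] = 5×2 = 10 → [6, 17, 24, 26, 50, 37, 24, 22, 10]. Circular (length 5): y[0] = 2×3 + 5×2 + 5×4 + 1×2 + 5×1 = 43; y[1] = 2×1 + 5×3 + 5×2 + 1×4 + 5×2 = 41; y[2] = 2×2 + 5×1 + 5×3 + 1×2 + 5×4 = 46; y[3] = 2×4 + 5×2 + 5×1 + 1×3 + 5×2 = 36; y[4] = 2×2 + 5×4 + 5×2 + 1×1 + 5×3 = 50 → [43, 41, 46, 36, 50]

Linear: [6, 17, 24, 26, 50, 37, 24, 22, 10], Circular: [43, 41, 46, 36, 50]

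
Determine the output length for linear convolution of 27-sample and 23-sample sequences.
Linear/full convolution length: m + n - 1 = 27 + 23 - 1 = 49

49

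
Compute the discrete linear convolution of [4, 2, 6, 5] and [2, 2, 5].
y[0] = 4×2 = 8; y[1] = 4×2 + 2×2 = 12; y[2] = 4×5 + 2×2 + 6×2 = 36; y[3] = 2×5 + 6×2 + 5×2 = 32; y[4] = 6×5 + 5×2 = 40; y[5] = 5×5 = 25

[8, 12, 36, 32, 40, 25]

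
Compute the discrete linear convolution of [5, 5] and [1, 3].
y[0] = 5×1 = 5; y[1] = 5×3 + 5×1 = 20; y[2] = 5×3 = 15

[5, 20, 15]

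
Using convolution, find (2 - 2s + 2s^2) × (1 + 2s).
Ascending coefficients: a = [2, -2, 2], b = [1, 2]. c[0] = 2×1 = 2; c[1] = 2×2 + -2×1 = 2; c[2] = -2×2 + 2×1 = -2; c[3] = 2×2 = 4. Result coefficients: [2, 2, -2, 4] → 2 + 2s - 2s^2 + 4s^3

2 + 2s - 2s^2 + 4s^3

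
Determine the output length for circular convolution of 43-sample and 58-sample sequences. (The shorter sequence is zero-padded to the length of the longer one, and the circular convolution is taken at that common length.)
Circular convolution (zero-padding the shorter input) has length max(m, n) = max(43, 58) = 58

58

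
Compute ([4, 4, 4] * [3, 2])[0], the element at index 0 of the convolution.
Use y[k] = Σ_i a[i]·b[k-i] at k=0. y[0] = 4×3 = 12

12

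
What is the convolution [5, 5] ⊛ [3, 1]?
y[0] = 5×3 = 15; y[1] = 5×1 + 5×3 = 20; y[2] = 5×1 = 5

[15, 20, 5]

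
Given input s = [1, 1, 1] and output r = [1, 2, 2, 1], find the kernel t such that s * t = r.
Output length 4 = len(s) + len(t) - 1 ⇒ len(t) = 2. Solve t forward using t[k] = (r[k] - Σ_{i≥1} s[i]·t[k-i]) / s[0]: t[0] = r[0] / s[0] = 1 / 1 = 1; t[1] = (r[1] - 1×1) / s[0] = (2 - 1×1) / 1 = 1. So t = [1, 1]. Forward-check [1, 1, 1] * [1, 1]: r[0] = 1×1 = 1; r[1] = 1×1 + 1×1 = 2; r[2] = 1×1 + 1×1 = 2; r[3] = 1×1 = 1 → [1, 2, 2, 1] ✓

[1, 1]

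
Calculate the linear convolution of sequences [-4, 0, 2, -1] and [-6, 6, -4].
y[0] = -4×-6 = 24; y[1] = -4×6 + 0×-6 = -24; y[2] = -4×-4 + 0×6 + 2×-6 = 4; y[3] = 0×-4 + 2×6 + -1×-6 = 18; y[4] = 2×-4 + -1×6 = -14; y[5] = -1×-4 = 4

[24, -24, 4, 18, -14, 4]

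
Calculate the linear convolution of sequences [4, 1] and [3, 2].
y[0] = 4×3 = 12; y[1] = 4×2 + 1×3 = 11; y[2] = 1×2 = 2

[12, 11, 2]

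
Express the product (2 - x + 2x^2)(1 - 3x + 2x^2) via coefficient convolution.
Ascending coefficients: a = [2, -1, 2], b = [1, -3, 2]. c[0] = 2×1 = 2; c[1] = 2×-3 + -1×1 = -7; c[2] = 2×2 + -1×-3 + 2×1 = 9; c[3] = -1×2 + 2×-3 = -8; c[4] = 2×2 = 4. Result coefficients: [2, -7, 9, -8, 4] → 2 - 7x + 9x^2 - 8x^3 + 4x^4

2 - 7x + 9x^2 - 8x^3 + 4x^4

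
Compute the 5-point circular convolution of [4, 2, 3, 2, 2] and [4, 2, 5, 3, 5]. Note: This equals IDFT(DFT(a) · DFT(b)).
Either evaluate y[k] = Σ_j a[j]·b[(k-j) mod 5] directly, or use IDFT(DFT(a) · DFT(b)). y[0] = 4×4 + 2×5 + 3×3 + 2×5 + 2×2 = 49; y[1] = 4×2 + 2×4 + 3×5 + 2×3 + 2×5 = 47; y[2] = 4×5 + 2×2 + 3×4 + 2×5 + 2×3 = 52; y[3] = 4×3 + 2×5 + 3×2 + 2×4 + 2×5 = 46; y[4] = 4×5 + 2×3 + 3×5 + 2×2 + 2×4 = 53. Result: [49, 47, 52, 46, 53]

[49, 47, 52, 46, 53]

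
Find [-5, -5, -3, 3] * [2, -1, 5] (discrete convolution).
y[0] = -5×2 = -10; y[1] = -5×-1 + -5×2 = -5; y[2] = -5×5 + -5×-1 + -3×2 = -26; y[3] = -5×5 + -3×-1 + 3×2 = -16; y[4] = -3×5 + 3×-1 = -18; y[5] = 3×5 = 15

[-10, -5, -26, -16, -18, 15]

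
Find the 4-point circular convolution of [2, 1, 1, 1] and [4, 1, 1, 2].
Use y[k] = Σ_j a[j]·b[(k-j) mod 4]. y[0] = 2×4 + 1×2 + 1×1 + 1×1 = 12; y[1] = 2×1 + 1×4 + 1×2 + 1×1 = 9; y[2] = 2×1 + 1×1 + 1×4 + 1×2 = 9; y[3] = 2×2 + 1×1 + 1×1 + 1×4 = 10. Result: [12, 9, 9, 10]

[12, 9, 9, 10]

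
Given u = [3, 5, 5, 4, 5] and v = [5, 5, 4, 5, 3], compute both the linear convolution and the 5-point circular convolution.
Linear: y_lin[0] = 3×5 = 15; y_lin[1] = 3×5 + 5×5 = 40; y_lin[2] = 3×4 + 5×5 + 5×5 = 62; y_lin[3] = 3×5 + 5×4 + 5×5 + 4×5 = 80; y_lin[4] = 3×3 + 5×5 + 5×4 + 4×5 + 5×5 = 99; y_lin[5] = 5×3 + 5×5 + 4×4 + 5×5 = 81; y_lin[6] = 5×3 + 4×5 + 5×4 = 55; y_lin[7] = 4×3 + 5×5 = 37; y_lin[8] = 5×3 = 15 → [15, 40, 62, 80, 99, 81, 55, 37, 15]. Circular (length 5): y[0] = 3×5 + 5×3 + 5×5 + 4×4 + 5×5 = 96; y[1] = 3×5 + 5×5 + 5×3 + 4×5 + 5×4 = 95; y[2] = 3×4 + 5×5 + 5×5 + 4×3 + 5×5 = 99; y[3] = 3×5 + 5×4 + 5×5 + 4×5 + 5×3 = 95; y[4] = 3×3 + 5×5 + 5×4 + 4×5 + 5×5 = 99 → [96, 95, 99, 95, 99]

Linear: [15, 40, 62, 80, 99, 81, 55, 37, 15], Circular: [96, 95, 99, 95, 99]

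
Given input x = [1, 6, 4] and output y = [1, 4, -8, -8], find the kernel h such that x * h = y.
Output length 4 = len(x) + len(h) - 1 ⇒ len(h) = 2. Solve h forward using h[k] = (y[k] - Σ_{i≥1} x[i]·h[k-i]) / x[0]: h[0] = y[0] / x[0] = 1 / 1 = 1; h[1] = (y[1] - 6×1) / x[0] = (4 - 6×1) / 1 = -2. So h = [1, -2]. Forward-check [1, 6, 4] * [1, -2]: y[0] = 1×1 = 1; y[1] = 1×-2 + 6×1 = 4; y[2] = 6×-2 + 4×1 = -8; y[3] = 4×-2 = -8 → [1, 4, -8, -8] ✓

[1, -2]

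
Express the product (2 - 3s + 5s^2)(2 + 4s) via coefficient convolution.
Ascending coefficients: a = [2, -3, 5], b = [2, 4]. c[0] = 2×2 = 4; c[1] = 2×4 + -3×2 = 2; c[2] = -3×4 + 5×2 = -2; c[3] = 5×4 = 20. Result coefficients: [4, 2, -2, 20] → 4 + 2s - 2s^2 + 20s^3

4 + 2s - 2s^2 + 20s^3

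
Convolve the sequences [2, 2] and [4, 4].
y[0] = 2×4 = 8; y[1] = 2×4 + 2×4 = 16; y[2] = 2×4 = 8

[8, 16, 8]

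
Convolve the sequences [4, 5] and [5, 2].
y[0] = 4×5 = 20; y[1] = 4×2 + 5×5 = 33; y[2] = 5×2 = 10

[20, 33, 10]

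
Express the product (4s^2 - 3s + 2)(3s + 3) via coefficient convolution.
Ascending coefficients: a = [2, -3, 4], b = [3, 3]. c[0] = 2×3 = 6; c[1] = 2×3 + -3×3 = -3; c[2] = -3×3 + 4×3 = 3; c[3] = 4×3 = 12. Result coefficients: [6, -3, 3, 12] → 12s^3 + 3s^2 - 3s + 6

12s^3 + 3s^2 - 3s + 6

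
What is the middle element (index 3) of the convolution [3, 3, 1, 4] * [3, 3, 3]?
Use y[k] = Σ_i a[i]·b[k-i] at k=3. y[3] = 3×3 + 1×3 + 4×3 = 24

24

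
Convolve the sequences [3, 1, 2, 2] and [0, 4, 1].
y[0] = 3×0 = 0; y[1] = 3×4 + 1×0 = 12; y[2] = 3×1 + 1×4 + 2×0 = 7; y[3] = 1×1 + 2×4 + 2×0 = 9; y[4] = 2×1 + 2×4 = 10; y[5] = 2×1 = 2

[0, 12, 7, 9, 10, 2]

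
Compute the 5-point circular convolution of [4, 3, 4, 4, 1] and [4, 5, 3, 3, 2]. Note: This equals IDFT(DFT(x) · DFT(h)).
Either evaluate y[k] = Σ_j x[j]·h[(k-j) mod 5] directly, or use IDFT(DFT(x) · DFT(h)). y[0] = 4×4 + 3×2 + 4×3 + 4×3 + 1×5 = 51; y[1] = 4×5 + 3×4 + 4×2 + 4×3 + 1×3 = 55; y[2] = 4×3 + 3×5 + 4×4 + 4×2 + 1×3 = 54; y[3] = 4×3 + 3×3 + 4×5 + 4×4 + 1×2 = 59; y[4] = 4×2 + 3×3 + 4×3 + 4×5 + 1×4 = 53. Result: [51, 55, 54, 59, 53]

[51, 55, 54, 59, 53]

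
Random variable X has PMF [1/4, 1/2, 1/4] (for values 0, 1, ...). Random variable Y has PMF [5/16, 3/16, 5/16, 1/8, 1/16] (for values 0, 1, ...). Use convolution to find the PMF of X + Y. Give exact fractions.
P(X+Y=k) = Σ_i P(X=i)·P(Y=k-i) — a convolution of [1/4, 1/2, 1/4] and [5/16, 3/16, 5/16, 1/8, 1/16]. P(X+Y=0) = (1/4)×(5/16) = 5/64; P(X+Y=1) = (1/4)×(3/16) + (1/2)×(5/16) = 3/64 + 5/32 = 13/64; P(X+Y=2) = (1/4)×(5/16) + (1/2)×(3/16) + (1/4)×(5/16) = 5/64 + 3/32 + 5/64 = 1/4; P(X+Y=3) = (1/4)×(1/8) + (1/2)×(5/16) + (1/4)×(3/16) = 1/32 + 5/32 + 3/64 = 15/64; P(X+Y=4) = (1/4)×(1/16) + (1/2)×(1/8) + (1/4)×(5/16) = 1/64 + 1/16 + 5/64 = 5/32; P(X+Y=5) = (1/2)×(1/16) + (1/4)×(1/8) = 1/32 + 1/32 = 1/16; P(X+Y=6) = (1/4)×(1/16) = 1/64. PMF: [5/64, 13/64, 1/4, 15/64, 5/32, 1/16, 1/64] (sums to 1 ✓)

[5/64, 13/64, 1/4, 15/64, 5/32, 1/16, 1/64]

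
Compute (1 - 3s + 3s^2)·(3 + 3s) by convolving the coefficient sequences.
Ascending coefficients: a = [1, -3, 3], b = [3, 3]. c[0] = 1×3 = 3; c[1] = 1×3 + -3×3 = -6; c[2] = -3×3 + 3×3 = 0; c[3] = 3×3 = 9. Result coefficients: [3, -6, 0, 9] → 3 - 6s + 9s^3

3 - 6s + 9s^3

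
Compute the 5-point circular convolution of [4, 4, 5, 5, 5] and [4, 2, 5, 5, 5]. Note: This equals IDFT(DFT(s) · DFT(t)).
Either evaluate y[k] = Σ_j s[j]·t[(k-j) mod 5] directly, or use IDFT(DFT(s) · DFT(t)). y[0] = 4×4 + 4×5 + 5×5 + 5×5 + 5×2 = 96; y[1] = 4×2 + 4×4 + 5×5 + 5×5 + 5×5 = 99; y[2] = 4×5 + 4×2 + 5×4 + 5×5 + 5×5 = 98; y[3] = 4×5 + 4×5 + 5×2 + 5×4 + 5×5 = 95; y[4] = 4×5 + 4×5 + 5×5 + 5×2 + 5×4 = 95. Result: [96, 99, 98, 95, 95]

[96, 99, 98, 95, 95]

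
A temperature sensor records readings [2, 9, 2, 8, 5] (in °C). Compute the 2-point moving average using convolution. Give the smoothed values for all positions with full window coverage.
2-point moving average kernel = [1, 1]. Apply in 'valid' mode (full window coverage): avg[0] = (2 + 9) / 2 = 5.5; avg[1] = (9 + 2) / 2 = 5.5; avg[2] = (2 + 8) / 2 = 5.0; avg[3] = (8 + 5) / 2 = 6.5. Smoothed values: [5.5, 5.5, 5.0, 6.5]

[5.5, 5.5, 5.0, 6.5]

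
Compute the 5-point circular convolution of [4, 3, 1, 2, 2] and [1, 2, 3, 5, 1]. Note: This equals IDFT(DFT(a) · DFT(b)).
Either evaluate y[k] = Σ_j a[j]·b[(k-j) mod 5] directly, or use IDFT(DFT(a) · DFT(b)). y[0] = 4×1 + 3×1 + 1×5 + 2×3 + 2×2 = 22; y[1] = 4×2 + 3×1 + 1×1 + 2×5 + 2×3 = 28; y[2] = 4×3 + 3×2 + 1×1 + 2×1 + 2×5 = 31; y[3] = 4×5 + 3×3 + 1×2 + 2×1 + 2×1 = 35; y[4] = 4×1 + 3×5 + 1×3 + 2×2 + 2×1 = 28. Result: [22, 28, 31, 35, 28]

[22, 28, 31, 35, 28]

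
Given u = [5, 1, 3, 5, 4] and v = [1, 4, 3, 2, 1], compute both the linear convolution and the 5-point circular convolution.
Linear: y_lin[0] = 5×1 = 5; y_lin[1] = 5×4 + 1×1 = 21; y_lin[2] = 5×3 + 1×4 + 3×1 = 22; y_lin[3] = 5×2 + 1×3 + 3×4 + 5×1 = 30; y_lin[4] = 5×1 + 1×2 + 3×3 + 5×4 + 4×1 = 40; y_lin[5] = 1×1 + 3×2 + 5×3 + 4×4 = 38; y_lin[6] = 3×1 + 5×2 + 4×3 = 25; y_lin[7] = 5×1 + 4×2 = 13; y_lin[8] = 4×1 = 4 → [5, 21, 22, 30, 40, 38, 25, 13, 4]. Circular (length 5): y[0] = 5×1 + 1×1 + 3×2 + 5×3 + 4×4 = 43; y[1] = 5×4 + 1×1 + 3×1 + 5×2 + 4×3 = 46; y[2] = 5×3 + 1×4 + 3×1 + 5×1 + 4×2 = 35; y[3] = 5×2 + 1×3 + 3×4 + 5×1 + 4×1 = 34; y[4] = 5×1 + 1×2 + 3×3 + 5×4 + 4×1 = 40 → [43, 46, 35, 34, 40]

Linear: [5, 21, 22, 30, 40, 38, 25, 13, 4], Circular: [43, 46, 35, 34, 40]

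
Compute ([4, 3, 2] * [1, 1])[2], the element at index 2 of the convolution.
Use y[k] = Σ_i a[i]·b[k-i] at k=2. y[2] = 3×1 + 2×1 = 5

5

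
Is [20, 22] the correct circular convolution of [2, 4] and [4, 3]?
Recompute circular convolution of [2, 4] and [4, 3]: y[0] = 2×4 + 4×3 = 20; y[1] = 2×3 + 4×4 = 22 → [20, 22]. Given [20, 22] matches, so answer: Yes

Yes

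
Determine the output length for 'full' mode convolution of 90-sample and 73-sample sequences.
Linear/full convolution length: m + n - 1 = 90 + 73 - 1 = 162

162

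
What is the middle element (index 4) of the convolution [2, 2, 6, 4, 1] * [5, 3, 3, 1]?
Use y[k] = Σ_i a[i]·b[k-i] at k=4. y[4] = 2×1 + 6×3 + 4×3 + 1×5 = 37

37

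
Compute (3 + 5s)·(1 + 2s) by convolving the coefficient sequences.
Ascending coefficients: a = [3, 5], b = [1, 2]. c[0] = 3×1 = 3; c[1] = 3×2 + 5×1 = 11; c[2] = 5×2 = 10. Result coefficients: [3, 11, 10] → 3 + 11s + 10s^2

3 + 11s + 10s^2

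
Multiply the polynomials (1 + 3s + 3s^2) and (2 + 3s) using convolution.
Ascending coefficients: a = [1, 3, 3], b = [2, 3]. c[0] = 1×2 = 2; c[1] = 1×3 + 3×2 = 9; c[2] = 3×3 + 3×2 = 15; c[3] = 3×3 = 9. Result coefficients: [2, 9, 15, 9] → 2 + 9s + 15s^2 + 9s^3

2 + 9s + 15s^2 + 9s^3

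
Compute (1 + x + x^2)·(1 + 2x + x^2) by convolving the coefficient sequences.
Ascending coefficients: a = [1, 1, 1], b = [1, 2, 1]. c[0] = 1×1 = 1; c[1] = 1×2 + 1×1 = 3; c[2] = 1×1 + 1×2 + 1×1 = 4; c[3] = 1×1 + 1×2 = 3; c[4] = 1×1 = 1. Result coefficients: [1, 3, 4, 3, 1] → 1 + 3x + 4x^2 + 3x^3 + x^4

1 + 3x + 4x^2 + 3x^3 + x^4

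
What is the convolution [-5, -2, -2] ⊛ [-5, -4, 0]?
y[0] = -5×-5 = 25; y[1] = -5×-4 + -2×-5 = 30; y[2] = -5×0 + -2×-4 + -2×-5 = 18; y[3] = -2×0 + -2×-4 = 8; y[4] = -2×0 = 0

[25, 30, 18, 8, 0]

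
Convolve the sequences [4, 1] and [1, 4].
y[0] = 4×1 = 4; y[1] = 4×4 + 1×1 = 17; y[2] = 1×4 = 4

[4, 17, 4]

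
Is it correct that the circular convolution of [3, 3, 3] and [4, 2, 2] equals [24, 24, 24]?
Recompute circular convolution of [3, 3, 3] and [4, 2, 2]: y[0] = 3×4 + 3×2 + 3×2 = 24; y[1] = 3×2 + 3×4 + 3×2 = 24; y[2] = 3×2 + 3×2 + 3×4 = 24 → [24, 24, 24]. Given [24, 24, 24] matches, so answer: Yes

Yes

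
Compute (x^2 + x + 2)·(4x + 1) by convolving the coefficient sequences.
Ascending coefficients: a = [2, 1, 1], b = [1, 4]. c[0] = 2×1 = 2; c[1] = 2×4 + 1×1 = 9; c[2] = 1×4 + 1×1 = 5; c[3] = 1×4 = 4. Result coefficients: [2, 9, 5, 4] → 4x^3 + 5x^2 + 9x + 2

4x^3 + 5x^2 + 9x + 2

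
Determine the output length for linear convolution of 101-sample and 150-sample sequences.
Linear/full convolution length: m + n - 1 = 101 + 150 - 1 = 250

250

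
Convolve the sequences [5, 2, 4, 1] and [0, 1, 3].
y[0] = 5×0 = 0; y[1] = 5×1 + 2×0 = 5; y[2] = 5×3 + 2×1 + 4×0 = 17; y[3] = 2×3 + 4×1 + 1×0 = 10; y[4] = 4×3 + 1×1 = 13; y[5] = 1×3 = 3

[0, 5, 17, 10, 13, 3]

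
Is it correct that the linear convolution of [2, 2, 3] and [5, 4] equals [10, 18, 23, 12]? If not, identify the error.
Recompute linear convolution of [2, 2, 3] and [5, 4]: y[0] = 2×5 = 10; y[1] = 2×4 + 2×5 = 18; y[2] = 2×4 + 3×5 = 23; y[3] = 3×4 = 12 → [10, 18, 23, 12]. Given [10, 18, 23, 12] matches, so answer: Yes

Yes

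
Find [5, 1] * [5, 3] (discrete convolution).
y[0] = 5×5 = 25; y[1] = 5×3 + 1×5 = 20; y[2] = 1×3 = 3

[25, 20, 3]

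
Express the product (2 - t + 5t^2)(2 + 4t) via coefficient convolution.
Ascending coefficients: a = [2, -1, 5], b = [2, 4]. c[0] = 2×2 = 4; c[1] = 2×4 + -1×2 = 6; c[2] = -1×4 + 5×2 = 6; c[3] = 5×4 = 20. Result coefficients: [4, 6, 6, 20] → 4 + 6t + 6t^2 + 20t^3

4 + 6t + 6t^2 + 20t^3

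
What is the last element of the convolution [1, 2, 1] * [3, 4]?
Use y[k] = Σ_i a[i]·b[k-i] at k=3. y[3] = 1×4 = 4

4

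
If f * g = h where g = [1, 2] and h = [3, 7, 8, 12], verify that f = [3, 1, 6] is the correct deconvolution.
Forward-compute [3, 1, 6] * [1, 2]: h[0] = 3×1 = 3; h[1] = 3×2 + 1×1 = 7; h[2] = 1×2 + 6×1 = 8; h[3] = 6×2 = 12 → [3, 7, 8, 12]. Matches given h = [3, 7, 8, 12], so verified.

Verified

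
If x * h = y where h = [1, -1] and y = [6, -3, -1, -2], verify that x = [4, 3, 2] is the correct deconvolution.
Forward-compute [4, 3, 2] * [1, -1]: y[0] = 4×1 = 4; y[1] = 4×-1 + 3×1 = -1; y[2] = 3×-1 + 2×1 = -1; y[3] = 2×-1 = -2 → [4, -1, -1, -2]. Does not match given y = [6, -3, -1, -2].

Not verified. [4, 3, 2] * [1, -1] = [4, -1, -1, -2], which differs from [6, -3, -1, -2] at index 0.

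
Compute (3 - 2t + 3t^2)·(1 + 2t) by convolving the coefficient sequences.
Ascending coefficients: a = [3, -2, 3], b = [1, 2]. c[0] = 3×1 = 3; c[1] = 3×2 + -2×1 = 4; c[2] = -2×2 + 3×1 = -1; c[3] = 3×2 = 6. Result coefficients: [3, 4, -1, 6] → 3 + 4t - t^2 + 6t^3

3 + 4t - t^2 + 6t^3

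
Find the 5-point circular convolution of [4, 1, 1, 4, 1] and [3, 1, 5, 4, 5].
Use y[k] = Σ_j f[j]·g[(k-j) mod 5]. y[0] = 4×3 + 1×5 + 1×4 + 4×5 + 1×1 = 42; y[1] = 4×1 + 1×3 + 1×5 + 4×4 + 1×5 = 33; y[2] = 4×5 + 1×1 + 1×3 + 4×5 + 1×4 = 48; y[3] = 4×4 + 1×5 + 1×1 + 4×3 + 1×5 = 39; y[4] = 4×5 + 1×4 + 1×5 + 4×1 + 1×3 = 36. Result: [42, 33, 48, 39, 36]

[42, 33, 48, 39, 36]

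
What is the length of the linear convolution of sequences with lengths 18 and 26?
Linear/full convolution length: m + n - 1 = 18 + 26 - 1 = 43

43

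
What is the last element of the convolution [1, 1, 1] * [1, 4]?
Use y[k] = Σ_i a[i]·b[k-i] at k=3. y[3] = 1×4 = 4

4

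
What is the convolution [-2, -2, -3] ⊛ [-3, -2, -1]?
y[0] = -2×-3 = 6; y[1] = -2×-2 + -2×-3 = 10; y[2] = -2×-1 + -2×-2 + -3×-3 = 15; y[3] = -2×-1 + -3×-2 = 8; y[4] = -3×-1 = 3

[6, 10, 15, 8, 3]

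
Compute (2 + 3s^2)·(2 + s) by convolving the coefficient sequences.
Ascending coefficients: a = [2, 0, 3], b = [2, 1]. c[0] = 2×2 = 4; c[1] = 2×1 + 0×2 = 2; c[2] = 0×1 + 3×2 = 6; c[3] = 3×1 = 3. Result coefficients: [4, 2, 6, 3] → 4 + 2s + 6s^2 + 3s^3

4 + 2s + 6s^2 + 3s^3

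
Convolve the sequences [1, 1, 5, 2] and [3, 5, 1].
y[0] = 1×3 = 3; y[1] = 1×5 + 1×3 = 8; y[2] = 1×1 + 1×5 + 5×3 = 21; y[3] = 1×1 + 5×5 + 2×3 = 32; y[4] = 5×1 + 2×5 = 15; y[5] = 2×1 = 2

[3, 8, 21, 32, 15, 2]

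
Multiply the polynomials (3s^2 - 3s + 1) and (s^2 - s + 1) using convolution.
Ascending coefficients: a = [1, -3, 3], b = [1, -1, 1]. c[0] = 1×1 = 1; c[1] = 1×-1 + -3×1 = -4; c[2] = 1×1 + -3×-1 + 3×1 = 7; c[3] = -3×1 + 3×-1 = -6; c[4] = 3×1 = 3. Result coefficients: [1, -4, 7, -6, 3] → 3s^4 - 6s^3 + 7s^2 - 4s + 1

3s^4 - 6s^3 + 7s^2 - 4s + 1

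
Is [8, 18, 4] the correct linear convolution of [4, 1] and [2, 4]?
Recompute linear convolution of [4, 1] and [2, 4]: y[0] = 4×2 = 8; y[1] = 4×4 + 1×2 = 18; y[2] = 1×4 = 4 → [8, 18, 4]. Given [8, 18, 4] matches, so answer: Yes

Yes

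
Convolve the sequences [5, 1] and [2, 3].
y[0] = 5×2 = 10; y[1] = 5×3 + 1×2 = 17; y[2] = 1×3 = 3

[10, 17, 3]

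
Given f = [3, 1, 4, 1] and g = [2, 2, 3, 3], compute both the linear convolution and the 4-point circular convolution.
Linear: y_lin[0] = 3×2 = 6; y_lin[1] = 3×2 + 1×2 = 8; y_lin[2] = 3×3 + 1×2 + 4×2 = 19; y_lin[3] = 3×3 + 1×3 + 4×2 + 1×2 = 22; y_lin[4] = 1×3 + 4×3 + 1×2 = 17; y_lin[5] = 4×3 + 1×3 = 15; y_lin[6] = 1×3 = 3 → [6, 8, 19, 22, 17, 15, 3]. Circular (length 4): y[0] = 3×2 + 1×3 + 4×3 + 1×2 = 23; y[1] = 3×2 + 1×2 + 4×3 + 1×3 = 23; y[2] = 3×3 + 1×2 + 4×2 + 1×3 = 22; y[3] = 3×3 + 1×3 + 4×2 + 1×2 = 22 → [23, 23, 22, 22]

Linear: [6, 8, 19, 22, 17, 15, 3], Circular: [23, 23, 22, 22]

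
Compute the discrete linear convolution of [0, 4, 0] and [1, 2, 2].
y[0] = 0×1 = 0; y[1] = 0×2 + 4×1 = 4; y[2] = 0×2 + 4×2 + 0×1 = 8; y[3] = 4×2 + 0×2 = 8; y[4] = 0×2 = 0

[0, 4, 8, 8, 0]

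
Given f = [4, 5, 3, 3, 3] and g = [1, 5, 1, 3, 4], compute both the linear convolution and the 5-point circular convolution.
Linear: y_lin[0] = 4×1 = 4; y_lin[1] = 4×5 + 5×1 = 25; y_lin[2] = 4×1 + 5×5 + 3×1 = 32; y_lin[3] = 4×3 + 5×1 + 3×5 + 3×1 = 35; y_lin[4] = 4×4 + 5×3 + 3×1 + 3×5 + 3×1 = 52; y_lin[5] = 5×4 + 3×3 + 3×1 + 3×5 = 47; y_lin[6] = 3×4 + 3×3 + 3×1 = 24; y_lin[7] = 3×4 + 3×3 = 21; y_lin[8] = 3×4 = 12 → [4, 25, 32, 35, 52, 47, 24, 21, 12]. Circular (length 5): y[0] = 4×1 + 5×4 + 3×3 + 3×1 + 3×5 = 51; y[1] = 4×5 + 5×1 + 3×4 + 3×3 + 3×1 = 49; y[2] = 4×1 + 5×5 + 3×1 + 3×4 + 3×3 = 53; y[3] = 4×3 + 5×1 + 3×5 + 3×1 + 3×4 = 47; y[4] = 4×4 + 5×3 + 3×1 + 3×5 + 3×1 = 52 → [51, 49, 53, 47, 52]

Linear: [4, 25, 32, 35, 52, 47, 24, 21, 12], Circular: [51, 49, 53, 47, 52]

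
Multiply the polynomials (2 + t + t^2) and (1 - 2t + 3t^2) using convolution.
Ascending coefficients: a = [2, 1, 1], b = [1, -2, 3]. c[0] = 2×1 = 2; c[1] = 2×-2 + 1×1 = -3; c[2] = 2×3 + 1×-2 + 1×1 = 5; c[3] = 1×3 + 1×-2 = 1; c[4] = 1×3 = 3. Result coefficients: [2, -3, 5, 1, 3] → 2 - 3t + 5t^2 + t^3 + 3t^4

2 - 3t + 5t^2 + t^3 + 3t^4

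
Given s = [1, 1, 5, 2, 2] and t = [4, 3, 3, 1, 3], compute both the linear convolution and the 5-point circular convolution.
Linear: y_lin[0] = 1×4 = 4; y_lin[1] = 1×3 + 1×4 = 7; y_lin[2] = 1×3 + 1×3 + 5×4 = 26; y_lin[3] = 1×1 + 1×3 + 5×3 + 2×4 = 27; y_lin[4] = 1×3 + 1×1 + 5×3 + 2×3 + 2×4 = 33; y_lin[5] = 1×3 + 5×1 + 2×3 + 2×3 = 20; y_lin[6] = 5×3 + 2×1 + 2×3 = 23; y_lin[7] = 2×3 + 2×1 = 8; y_lin[8] = 2×3 = 6 → [4, 7, 26, 27, 33, 20, 23, 8, 6]. Circular (length 5): y[0] = 1×4 + 1×3 + 5×1 + 2×3 + 2×3 = 24; y[1] = 1×3 + 1×4 + 5×3 + 2×1 + 2×3 = 30; y[2] = 1×3 + 1×3 + 5×4 + 2×3 + 2×1 = 34; y[3] = 1×1 + 1×3 + 5×3 + 2×4 + 2×3 = 33; y[4] = 1×3 + 1×1 + 5×3 + 2×3 + 2×4 = 33 → [24, 30, 34, 33, 33]

Linear: [4, 7, 26, 27, 33, 20, 23, 8, 6], Circular: [24, 30, 34, 33, 33]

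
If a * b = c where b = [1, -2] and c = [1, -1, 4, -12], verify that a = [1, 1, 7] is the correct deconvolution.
Forward-compute [1, 1, 7] * [1, -2]: c[0] = 1×1 = 1; c[1] = 1×-2 + 1×1 = -1; c[2] = 1×-2 + 7×1 = 5; c[3] = 7×-2 = -14 → [1, -1, 5, -14]. Does not match given c = [1, -1, 4, -12].

Not verified. [1, 1, 7] * [1, -2] = [1, -1, 5, -14], which differs from [1, -1, 4, -12] at index 2.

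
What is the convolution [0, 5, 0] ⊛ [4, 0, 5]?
y[0] = 0×4 = 0; y[1] = 0×0 + 5×4 = 20; y[2] = 0×5 + 5×0 + 0×4 = 0; y[3] = 5×5 + 0×0 = 25; y[4] = 0×5 = 0

[0, 20, 0, 25, 0]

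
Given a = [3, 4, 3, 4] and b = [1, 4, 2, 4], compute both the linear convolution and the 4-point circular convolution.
Linear: y_lin[0] = 3×1 = 3; y_lin[1] = 3×4 + 4×1 = 16; y_lin[2] = 3×2 + 4×4 + 3×1 = 25; y_lin[3] = 3×4 + 4×2 + 3×4 + 4×1 = 36; y_lin[4] = 4×4 + 3×2 + 4×4 = 38; y_lin[5] = 3×4 + 4×2 = 20; y_lin[6] = 4×4 = 16 → [3, 16, 25, 36, 38, 20, 16]. Circular (length 4): y[0] = 3×1 + 4×4 + 3×2 + 4×4 = 41; y[1] = 3×4 + 4×1 + 3×4 + 4×2 = 36; y[2] = 3×2 + 4×4 + 3×1 + 4×4 = 41; y[3] = 3×4 + 4×2 + 3×4 + 4×1 = 36 → [41, 36, 41, 36]

Linear: [3, 16, 25, 36, 38, 20, 16], Circular: [41, 36, 41, 36]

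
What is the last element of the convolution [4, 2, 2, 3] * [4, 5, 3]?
Use y[k] = Σ_i a[i]·b[k-i] at k=5. y[5] = 3×3 = 9

9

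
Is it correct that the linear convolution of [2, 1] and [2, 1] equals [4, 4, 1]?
Recompute linear convolution of [2, 1] and [2, 1]: y[0] = 2×2 = 4; y[1] = 2×1 + 1×2 = 4; y[2] = 1×1 = 1 → [4, 4, 1]. Given [4, 4, 1] matches, so answer: Yes

Yes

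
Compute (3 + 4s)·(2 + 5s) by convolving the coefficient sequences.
Ascending coefficients: a = [3, 4], b = [2, 5]. c[0] = 3×2 = 6; c[1] = 3×5 + 4×2 = 23; c[2] = 4×5 = 20. Result coefficients: [6, 23, 20] → 6 + 23s + 20s^2

6 + 23s + 20s^2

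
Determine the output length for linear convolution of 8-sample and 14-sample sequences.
Linear/full convolution length: m + n - 1 = 8 + 14 - 1 = 21

21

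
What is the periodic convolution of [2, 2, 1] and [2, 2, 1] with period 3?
Use y[k] = Σ_j a[j]·b[(k-j) mod 3]. y[0] = 2×2 + 2×1 + 1×2 = 8; y[1] = 2×2 + 2×2 + 1×1 = 9; y[2] = 2×1 + 2×2 + 1×2 = 8. Result: [8, 9, 8]

[8, 9, 8]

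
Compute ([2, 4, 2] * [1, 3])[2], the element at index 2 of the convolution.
Use y[k] = Σ_i a[i]·b[k-i] at k=2. y[2] = 4×3 + 2×1 = 14

14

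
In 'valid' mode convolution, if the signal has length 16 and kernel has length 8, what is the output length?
'Valid' mode counts only positions where the kernel fully overlaps the signal: m - n + 1 = 16 - 8 + 1 = 9

9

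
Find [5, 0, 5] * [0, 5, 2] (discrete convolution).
y[0] = 5×0 = 0; y[1] = 5×5 + 0×0 = 25; y[2] = 5×2 + 0×5 + 5×0 = 10; y[3] = 0×2 + 5×5 = 25; y[4] = 5×2 = 10

[0, 25, 10, 25, 10]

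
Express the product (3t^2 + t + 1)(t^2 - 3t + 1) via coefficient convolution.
Ascending coefficients: a = [1, 1, 3], b = [1, -3, 1]. c[0] = 1×1 = 1; c[1] = 1×-3 + 1×1 = -2; c[2] = 1×1 + 1×-3 + 3×1 = 1; c[3] = 1×1 + 3×-3 = -8; c[4] = 3×1 = 3. Result coefficients: [1, -2, 1, -8, 3] → 3t^4 - 8t^3 + t^2 - 2t + 1

3t^4 - 8t^3 + t^2 - 2t + 1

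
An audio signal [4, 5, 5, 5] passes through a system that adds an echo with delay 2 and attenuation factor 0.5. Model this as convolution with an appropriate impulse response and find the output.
Direct-path + delayed-attenuated-path model → impulse response h = [1, 0, 0.5] (1 at lag 0, 0.5 at lag 2). Output y[n] = x[n] + 0.5·x[n - 2] (with x[n] = 0 outside 0..3): y[0] = 4 + 0.5×0 = 4; y[1] = 5 + 0.5×0 = 5; y[2] = 5 + 0.5×4 = 7.0; y[3] = 5 + 0.5×5 = 7.5; y[4] = 0 + 0.5×5 = 2.5; y[5] = 0 + 0.5×5 = 2.5. So y = [4, 5, 7.0, 7.5, 2.5, 2.5]

[4, 5, 7.0, 7.5, 2.5, 2.5]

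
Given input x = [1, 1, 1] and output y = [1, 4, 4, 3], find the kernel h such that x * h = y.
Output length 4 = len(x) + len(h) - 1 ⇒ len(h) = 2. Solve h forward using h[k] = (y[k] - Σ_{i≥1} x[i]·h[k-i]) / x[0]: h[0] = y[0] / x[0] = 1 / 1 = 1; h[1] = (y[1] - 1×1) / x[0] = (4 - 1×1) / 1 = 3. So h = [1, 3]. Forward-check [1, 1, 1] * [1, 3]: y[0] = 1×1 = 1; y[1] = 1×3 + 1×1 = 4; y[2] = 1×3 + 1×1 = 4; y[3] = 1×3 = 3 → [1, 4, 4, 3] ✓

[1, 3]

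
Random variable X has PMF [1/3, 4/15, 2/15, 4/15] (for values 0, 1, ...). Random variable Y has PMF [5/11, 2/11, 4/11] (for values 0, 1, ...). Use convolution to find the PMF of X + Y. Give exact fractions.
P(X+Y=k) = Σ_i P(X=i)·P(Y=k-i) — a convolution of [1/3, 4/15, 2/15, 4/15] and [5/11, 2/11, 4/11]. P(X+Y=0) = (1/3)×(5/11) = 5/33; P(X+Y=1) = (1/3)×(2/11) + (4/15)×(5/11) = 2/33 + 4/33 = 2/11; P(X+Y=2) = (1/3)×(4/11) + (4/15)×(2/11) + (2/15)×(5/11) = 4/33 + 8/165 + 2/33 = 38/165; P(X+Y=3) = (4/15)×(4/11) + (2/15)×(2/11) + (4/15)×(5/11) = 16/165 + 4/165 + 4/33 = 8/33; P(X+Y=4) = (2/15)×(4/11) + (4/15)×(2/11) = 8/165 + 8/165 = 16/165; P(X+Y=5) = (4/15)×(4/11) = 16/165. PMF: [5/33, 2/11, 38/165, 8/33, 16/165, 16/165] (sums to 1 ✓)

[5/33, 2/11, 38/165, 8/33, 16/165, 16/165]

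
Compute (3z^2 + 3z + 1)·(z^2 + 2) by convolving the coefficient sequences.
Ascending coefficients: a = [1, 3, 3], b = [2, 0, 1]. c[0] = 1×2 = 2; c[1] = 1×0 + 3×2 = 6; c[2] = 1×1 + 3×0 + 3×2 = 7; c[3] = 3×1 + 3×0 = 3; c[4] = 3×1 = 3. Result coefficients: [2, 6, 7, 3, 3] → 3z^4 + 3z^3 + 7z^2 + 6z + 2

3z^4 + 3z^3 + 7z^2 + 6z + 2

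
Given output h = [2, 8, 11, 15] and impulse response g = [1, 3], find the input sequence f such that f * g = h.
Deconvolve h=[2, 8, 11, 15] by g=[1, 3]. Since g[0]=1, solve forward: f[0] = h[0] / 1 = 2; f[1] = (h[1] - 2×3) / 1 = 2; f[2] = (h[2] - 2×3) / 1 = 5. So f = [2, 2, 5]. Check by forward convolution: h[0] = 2×1 = 2; h[1] = 2×3 + 2×1 = 8; h[2] = 2×3 + 5×1 = 11; h[3] = 5×3 = 15

[2, 2, 5]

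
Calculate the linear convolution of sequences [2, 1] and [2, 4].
y[0] = 2×2 = 4; y[1] = 2×4 + 1×2 = 10; y[2] = 1×4 = 4

[4, 10, 4]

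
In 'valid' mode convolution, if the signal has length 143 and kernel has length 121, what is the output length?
'Valid' mode counts only positions where the kernel fully overlaps the signal: m - n + 1 = 143 - 121 + 1 = 23

23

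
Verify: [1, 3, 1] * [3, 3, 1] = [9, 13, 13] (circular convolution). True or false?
Recompute circular convolution of [1, 3, 1] and [3, 3, 1]: y[0] = 1×3 + 3×1 + 1×3 = 9; y[1] = 1×3 + 3×3 + 1×1 = 13; y[2] = 1×1 + 3×3 + 1×3 = 13 → [9, 13, 13]. Given [9, 13, 13] matches, so answer: Yes

Yes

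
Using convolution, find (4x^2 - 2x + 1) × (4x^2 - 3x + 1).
Ascending coefficients: a = [1, -2, 4], b = [1, -3, 4]. c[0] = 1×1 = 1; c[1] = 1×-3 + -2×1 = -5; c[2] = 1×4 + -2×-3 + 4×1 = 14; c[3] = -2×4 + 4×-3 = -20; c[4] = 4×4 = 16. Result coefficients: [1, -5, 14, -20, 16] → 16x^4 - 20x^3 + 14x^2 - 5x + 1

16x^4 - 20x^3 + 14x^2 - 5x + 1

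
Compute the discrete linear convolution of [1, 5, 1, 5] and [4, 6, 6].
y[0] = 1×4 = 4; y[1] = 1×6 + 5×4 = 26; y[2] = 1×6 + 5×6 + 1×4 = 40; y[3] = 5×6 + 1×6 + 5×4 = 56; y[4] = 1×6 + 5×6 = 36; y[5] = 5×6 = 30

[4, 26, 40, 56, 36, 30]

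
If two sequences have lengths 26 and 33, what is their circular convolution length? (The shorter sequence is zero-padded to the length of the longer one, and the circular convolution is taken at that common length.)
Circular convolution (zero-padding the shorter input) has length max(m, n) = max(26, 33) = 33

33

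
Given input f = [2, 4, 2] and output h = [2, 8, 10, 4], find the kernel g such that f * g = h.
Output length 4 = len(f) + len(g) - 1 ⇒ len(g) = 2. Solve g forward using g[k] = (h[k] - Σ_{i≥1} f[i]·g[k-i]) / f[0]: g[0] = h[0] / f[0] = 2 / 2 = 1; g[1] = (h[1] - 4×1) / f[0] = (8 - 4×1) / 2 = 2. So g = [1, 2]. Forward-check [2, 4, 2] * [1, 2]: h[0] = 2×1 = 2; h[1] = 2×2 + 4×1 = 8; h[2] = 4×2 + 2×1 = 10; h[3] = 2×2 = 4 → [2, 8, 10, 4] ✓

[1, 2]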